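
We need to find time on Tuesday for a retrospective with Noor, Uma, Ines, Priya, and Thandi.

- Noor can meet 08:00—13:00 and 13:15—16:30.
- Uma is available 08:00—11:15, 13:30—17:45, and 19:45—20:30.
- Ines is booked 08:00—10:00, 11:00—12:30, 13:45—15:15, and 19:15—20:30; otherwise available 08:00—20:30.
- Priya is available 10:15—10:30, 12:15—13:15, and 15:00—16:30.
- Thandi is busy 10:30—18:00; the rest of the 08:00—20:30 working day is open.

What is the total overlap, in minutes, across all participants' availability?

Ines free within 08:00–20:30: 10:00–11:00, 12:30–13:45, 15:15–19:15.
Thandi free within 08:00–20:30: 08:00–10:30, 18:00–20:30.
Noor ∩ Uma: 08:00–11:15, 13:30–16:30.
Noor ∩ Uma ∩ Ines: 10:00–11:00, 13:30–13:45, 15:15–16:30.
Noor ∩ Uma ∩ Ines ∩ Priya: 10:15–10:30, 15:15–16:30.
Noor ∩ Uma ∩ Ines ∩ Priya ∩ Thandi: 10:15–10:30.
Total common minutes: 15.

15 minutes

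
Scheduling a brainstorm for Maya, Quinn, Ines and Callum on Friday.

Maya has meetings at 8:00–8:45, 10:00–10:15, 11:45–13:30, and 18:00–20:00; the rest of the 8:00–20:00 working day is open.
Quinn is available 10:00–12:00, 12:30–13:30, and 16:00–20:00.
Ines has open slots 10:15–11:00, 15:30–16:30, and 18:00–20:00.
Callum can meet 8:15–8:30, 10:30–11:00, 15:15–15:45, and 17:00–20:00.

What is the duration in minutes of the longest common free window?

30 minutes

Maya free within 08:00–20:00: 08:45–10:00, 10:15–11:45, 13:30–18:00.
Maya ∩ Quinn: 10:15–11:45, 16:00–18:00.
Maya ∩ Quinn ∩ Ines: 10:15–11:00, 16:00–16:30.
Maya ∩ Quinn ∩ Ines ∩ Callum: 10:30–11:00.
Single common window of 30 minutes.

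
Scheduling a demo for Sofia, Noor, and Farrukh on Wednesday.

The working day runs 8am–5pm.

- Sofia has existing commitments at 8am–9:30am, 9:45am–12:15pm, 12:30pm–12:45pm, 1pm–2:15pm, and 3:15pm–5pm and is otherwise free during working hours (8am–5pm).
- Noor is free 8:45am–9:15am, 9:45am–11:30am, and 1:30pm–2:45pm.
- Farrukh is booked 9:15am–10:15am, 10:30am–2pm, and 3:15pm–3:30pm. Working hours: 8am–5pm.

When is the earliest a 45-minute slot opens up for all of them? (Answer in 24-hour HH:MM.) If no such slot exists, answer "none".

none

Sofia free within 08:00–17:00: 09:30–09:45, 12:15–12:30, 12:45–13:00, 14:15–15:15.
Farrukh free within 08:00–17:00: 08:00–09:15, 10:15–10:30, 14:00–15:15, 15:30–17:00.
Sofia ∩ Noor: 14:15–14:45.
Sofia ∩ Noor ∩ Farrukh: 14:15–14:45.
Windows ≥ 45 min: (none).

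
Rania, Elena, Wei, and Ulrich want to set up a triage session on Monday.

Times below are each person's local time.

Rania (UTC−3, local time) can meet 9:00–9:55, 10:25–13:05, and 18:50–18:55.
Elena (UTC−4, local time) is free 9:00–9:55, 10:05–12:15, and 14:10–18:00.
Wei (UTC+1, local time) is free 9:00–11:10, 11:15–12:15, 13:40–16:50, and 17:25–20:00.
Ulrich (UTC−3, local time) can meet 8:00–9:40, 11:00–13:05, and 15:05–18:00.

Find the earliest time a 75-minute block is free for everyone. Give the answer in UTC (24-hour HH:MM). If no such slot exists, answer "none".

Rania → UTC: 12:00–12:55, 13:25–16:05, 21:50–21:55.
Elena → UTC: 13:00–13:55, 14:05–16:15, 18:10–22:00.
Wei → UTC: 08:00–10:10, 10:15–11:15, 12:40–15:50, 16:25–19:00.
Ulrich → UTC: 11:00–12:40, 14:00–16:05, 18:05–21:00.
Rania ∩ Elena: 13:25–13:55, 14:05–16:05, 21:50–21:55.
Rania ∩ Elena ∩ Wei: 13:25–13:55, 14:05–15:50.
Rania ∩ Elena ∩ Wei ∩ Ulrich: 14:05–15:50.
Windows ≥ 75 min: 14:05–15:50.
Earliest such window starts at 14:05.

14:05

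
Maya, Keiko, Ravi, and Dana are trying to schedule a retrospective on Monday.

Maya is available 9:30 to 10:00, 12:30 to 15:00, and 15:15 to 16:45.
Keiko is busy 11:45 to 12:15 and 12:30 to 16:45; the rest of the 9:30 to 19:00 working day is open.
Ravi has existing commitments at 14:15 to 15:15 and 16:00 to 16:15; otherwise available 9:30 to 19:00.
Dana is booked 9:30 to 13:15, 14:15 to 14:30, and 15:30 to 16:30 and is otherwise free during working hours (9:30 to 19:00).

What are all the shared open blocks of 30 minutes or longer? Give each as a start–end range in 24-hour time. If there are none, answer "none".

none

Keiko free within 09:30–19:00: 09:30–11:45, 12:15–12:30, 16:45–19:00.
Ravi free within 09:30–19:00: 09:30–14:15, 15:15–16:00, 16:15–19:00.
Dana free within 09:30–19:00: 13:15–14:15, 14:30–15:30, 16:30–19:00.
Maya ∩ Keiko: 09:30–10:00.
Maya ∩ Keiko ∩ Ravi: 09:30–10:00.
Maya ∩ Keiko ∩ Ravi ∩ Dana: (none).
Windows ≥ 30 min: (none).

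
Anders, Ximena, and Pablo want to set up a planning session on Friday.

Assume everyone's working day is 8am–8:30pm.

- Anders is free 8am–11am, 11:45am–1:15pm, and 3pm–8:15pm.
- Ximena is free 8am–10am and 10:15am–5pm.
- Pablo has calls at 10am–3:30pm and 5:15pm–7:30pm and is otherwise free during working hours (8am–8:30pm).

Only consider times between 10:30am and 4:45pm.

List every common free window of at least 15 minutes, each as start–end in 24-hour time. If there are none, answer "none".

15:30–16:45

Pablo free within 08:00–20:30: 08:00–10:00, 15:30–17:15, 19:30–20:30.
Anders ∩ Ximena: 08:00–10:00, 10:15–11:00, 11:45–13:15, 15:00–17:00.
Anders ∩ Ximena ∩ Pablo: 08:00–10:00, 15:30–17:00.
Restricted to 10:30–16:45: 15:30–16:45.
Windows ≥ 15 min: 15:30–16:45.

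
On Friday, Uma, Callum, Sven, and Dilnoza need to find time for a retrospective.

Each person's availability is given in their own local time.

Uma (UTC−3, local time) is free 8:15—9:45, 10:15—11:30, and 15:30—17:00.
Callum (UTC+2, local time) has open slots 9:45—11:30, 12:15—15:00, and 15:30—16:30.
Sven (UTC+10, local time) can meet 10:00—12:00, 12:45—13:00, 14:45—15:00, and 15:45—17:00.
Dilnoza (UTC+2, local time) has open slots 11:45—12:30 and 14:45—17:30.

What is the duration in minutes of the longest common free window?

Uma → UTC: 11:15–12:45, 13:15–14:30, 18:30–20:00.
Callum → UTC: 07:45–09:30, 10:15–13:00, 13:30–14:30.
Sven → UTC: 00:00–02:00, 02:45–03:00, 04:45–05:00, 05:45–07:00.
Dilnoza → UTC: 09:45–10:30, 12:45–15:30.
Uma ∩ Callum: 11:15–12:45, 13:30–14:30.
Uma ∩ Callum ∩ Sven: (none).
Uma ∩ Callum ∩ Sven ∩ Dilnoza: (none).
No common window.

0 minutes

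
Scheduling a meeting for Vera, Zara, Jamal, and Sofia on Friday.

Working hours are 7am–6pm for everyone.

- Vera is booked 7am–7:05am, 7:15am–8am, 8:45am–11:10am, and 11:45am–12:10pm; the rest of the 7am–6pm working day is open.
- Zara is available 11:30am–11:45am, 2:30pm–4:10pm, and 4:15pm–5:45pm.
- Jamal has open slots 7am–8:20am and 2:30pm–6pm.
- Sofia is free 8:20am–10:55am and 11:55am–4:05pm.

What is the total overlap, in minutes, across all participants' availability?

95 minutes

Vera free within 07:00–18:00: 07:05–07:15, 08:00–08:45, 11:10–11:45, 12:10–18:00.
Vera ∩ Zara: 11:30–11:45, 14:30–16:10, 16:15–17:45.
Vera ∩ Zara ∩ Jamal: 14:30–16:10, 16:15–17:45.
Vera ∩ Zara ∩ Jamal ∩ Sofia: 14:30–16:05.
Total common minutes: 95.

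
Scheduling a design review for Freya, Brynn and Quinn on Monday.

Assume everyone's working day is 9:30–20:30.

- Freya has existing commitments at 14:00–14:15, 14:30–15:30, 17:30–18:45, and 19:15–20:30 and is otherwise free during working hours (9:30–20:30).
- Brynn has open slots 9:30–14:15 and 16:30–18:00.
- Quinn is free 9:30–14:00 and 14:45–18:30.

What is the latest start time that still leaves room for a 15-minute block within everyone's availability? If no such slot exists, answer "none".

Freya free within 09:30–20:30: 09:30–14:00, 14:15–14:30, 15:30–17:30, 18:45–19:15.
Freya ∩ Brynn: 09:30–14:00, 16:30–17:30.
Freya ∩ Brynn ∩ Quinn: 09:30–14:00, 16:30–17:30.
Windows ≥ 15 min: 09:30–14:00, 16:30–17:30.
Latest start in the last window 16:30–17:30 is 17:30 − 15 min = 17:15.

17:15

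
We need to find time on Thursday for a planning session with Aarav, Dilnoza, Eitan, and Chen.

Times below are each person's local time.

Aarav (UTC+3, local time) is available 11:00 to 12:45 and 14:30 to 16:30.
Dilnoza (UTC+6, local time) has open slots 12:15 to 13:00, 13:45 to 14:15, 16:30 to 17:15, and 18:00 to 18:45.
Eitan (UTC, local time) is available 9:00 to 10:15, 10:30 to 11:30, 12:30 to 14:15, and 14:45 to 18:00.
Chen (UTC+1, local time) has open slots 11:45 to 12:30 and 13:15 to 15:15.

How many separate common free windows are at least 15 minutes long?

Aarav → UTC: 08:00–09:45, 11:30–13:30.
Dilnoza → UTC: 06:15–07:00, 07:45–08:15, 10:30–11:15, 12:00–12:45.
Eitan → UTC: 09:00–10:15, 10:30–11:30, 12:30–14:15, 14:45–18:00.
Chen → UTC: 10:45–11:30, 12:15–14:15.
Aarav ∩ Dilnoza: 08:00–08:15, 12:00–12:45.
Aarav ∩ Dilnoza ∩ Eitan: 12:30–12:45.
Aarav ∩ Dilnoza ∩ Eitan ∩ Chen: 12:30–12:45.
Windows ≥ 15 min: 12:30–12:45.
That's 1 window.

1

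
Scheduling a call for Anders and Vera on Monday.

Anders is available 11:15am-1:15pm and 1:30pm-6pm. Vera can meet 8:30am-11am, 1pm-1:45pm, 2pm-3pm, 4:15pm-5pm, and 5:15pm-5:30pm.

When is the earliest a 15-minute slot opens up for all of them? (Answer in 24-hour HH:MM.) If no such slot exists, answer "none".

Anders ∩ Vera: 13:00–13:15, 13:30–13:45, 14:00–15:00, 16:15–17:00, 17:15–17:30.
Windows ≥ 15 min: 13:00–13:15, 13:30–13:45, 14:00–15:00, 16:15–17:00, 17:15–17:30.
Earliest such window starts at 13:00.

13:00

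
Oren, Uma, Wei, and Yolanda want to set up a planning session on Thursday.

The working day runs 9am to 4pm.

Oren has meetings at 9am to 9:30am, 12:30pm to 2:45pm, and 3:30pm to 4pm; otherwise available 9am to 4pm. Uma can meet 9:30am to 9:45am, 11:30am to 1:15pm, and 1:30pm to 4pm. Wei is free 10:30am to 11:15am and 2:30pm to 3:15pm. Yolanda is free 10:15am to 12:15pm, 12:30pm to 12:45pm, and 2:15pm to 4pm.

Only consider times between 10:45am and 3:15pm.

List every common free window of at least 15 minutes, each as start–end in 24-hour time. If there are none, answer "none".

Oren free within 09:00–16:00: 09:30–12:30, 14:45–15:30.
Oren ∩ Uma: 09:30–09:45, 11:30–12:30, 14:45–15:30.
Oren ∩ Uma ∩ Wei: 14:45–15:15.
Oren ∩ Uma ∩ Wei ∩ Yolanda: 14:45–15:15.
Restricted to 10:45–15:15: 14:45–15:15.
Windows ≥ 15 min: 14:45–15:15.

14:45–15:15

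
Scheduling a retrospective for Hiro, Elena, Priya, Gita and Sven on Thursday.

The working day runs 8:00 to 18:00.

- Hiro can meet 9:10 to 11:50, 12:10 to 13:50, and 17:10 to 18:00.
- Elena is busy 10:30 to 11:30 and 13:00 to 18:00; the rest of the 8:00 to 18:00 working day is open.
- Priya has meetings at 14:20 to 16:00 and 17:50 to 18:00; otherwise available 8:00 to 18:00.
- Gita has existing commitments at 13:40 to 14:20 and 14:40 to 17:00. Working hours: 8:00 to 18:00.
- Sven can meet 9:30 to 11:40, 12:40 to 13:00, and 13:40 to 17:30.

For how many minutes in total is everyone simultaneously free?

Elena free within 08:00–18:00: 08:00–10:30, 11:30–13:00.
Priya free within 08:00–18:00: 08:00–14:20, 16:00–17:50.
Gita free within 08:00–18:00: 08:00–13:40, 14:20–14:40, 17:00–18:00.
Hiro ∩ Elena: 09:10–10:30, 11:30–11:50, 12:10–13:00.
Hiro ∩ Elena ∩ Priya: 09:10–10:30, 11:30–11:50, 12:10–13:00.
Hiro ∩ Elena ∩ Priya ∩ Gita: 09:10–10:30, 11:30–11:50, 12:10–13:00.
Hiro ∩ Elena ∩ Priya ∩ Gita ∩ Sven: 09:30–10:30, 11:30–11:40, 12:40–13:00.
Total common minutes: 60 + 10 + 20 = 90.

90 minutes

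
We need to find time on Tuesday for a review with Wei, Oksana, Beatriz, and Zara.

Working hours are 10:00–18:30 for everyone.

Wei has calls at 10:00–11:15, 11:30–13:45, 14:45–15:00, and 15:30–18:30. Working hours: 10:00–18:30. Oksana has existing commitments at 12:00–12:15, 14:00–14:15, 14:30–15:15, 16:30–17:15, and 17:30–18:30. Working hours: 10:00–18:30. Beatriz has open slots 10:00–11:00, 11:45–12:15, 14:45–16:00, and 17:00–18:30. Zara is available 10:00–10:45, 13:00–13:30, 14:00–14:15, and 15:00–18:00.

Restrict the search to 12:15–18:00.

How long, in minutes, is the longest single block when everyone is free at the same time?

15 minutes

Wei free within 10:00–18:30: 11:15–11:30, 13:45–14:45, 15:00–15:30.
Oksana free within 10:00–18:30: 10:00–12:00, 12:15–14:00, 14:15–14:30, 15:15–16:30, 17:15–17:30.
Wei ∩ Oksana: 11:15–11:30, 13:45–14:00, 14:15–14:30, 15:15–15:30.
Wei ∩ Oksana ∩ Beatriz: 15:15–15:30.
Wei ∩ Oksana ∩ Beatriz ∩ Zara: 15:15–15:30.
Restricted to 12:15–18:00: 15:15–15:30.
Single common window of 15 minutes.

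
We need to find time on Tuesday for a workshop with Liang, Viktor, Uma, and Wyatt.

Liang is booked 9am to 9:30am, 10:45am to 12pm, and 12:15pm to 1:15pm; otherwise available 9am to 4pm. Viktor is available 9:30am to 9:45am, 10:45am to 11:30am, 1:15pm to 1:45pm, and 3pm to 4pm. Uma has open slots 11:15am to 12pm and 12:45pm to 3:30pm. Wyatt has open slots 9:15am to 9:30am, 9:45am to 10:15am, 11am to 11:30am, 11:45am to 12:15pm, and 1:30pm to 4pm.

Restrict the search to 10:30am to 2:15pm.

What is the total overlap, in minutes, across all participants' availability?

15 minutes

Liang free within 09:00–16:00: 09:30–10:45, 12:00–12:15, 13:15–16:00.
Liang ∩ Viktor: 09:30–09:45, 13:15–13:45, 15:00–16:00.
Liang ∩ Viktor ∩ Uma: 13:15–13:45, 15:00–15:30.
Liang ∩ Viktor ∩ Uma ∩ Wyatt: 13:30–13:45, 15:00–15:30.
Restricted to 10:30–14:15: 13:30–13:45.
Total common minutes: 15.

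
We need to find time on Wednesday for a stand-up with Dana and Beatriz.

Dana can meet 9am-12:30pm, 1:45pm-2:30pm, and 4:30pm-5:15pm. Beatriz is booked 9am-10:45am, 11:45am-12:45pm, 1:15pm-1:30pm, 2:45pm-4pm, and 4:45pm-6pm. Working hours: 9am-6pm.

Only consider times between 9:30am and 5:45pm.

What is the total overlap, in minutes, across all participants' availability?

120 minutes

Beatriz free within 09:00–18:00: 10:45–11:45, 12:45–13:15, 13:30–14:45, 16:00–16:45.
Dana ∩ Beatriz: 10:45–11:45, 13:45–14:30, 16:30–16:45.
Restricted to 09:30–17:45: 10:45–11:45, 13:45–14:30, 16:30–16:45.
Total common minutes: 60 + 45 + 15 = 120.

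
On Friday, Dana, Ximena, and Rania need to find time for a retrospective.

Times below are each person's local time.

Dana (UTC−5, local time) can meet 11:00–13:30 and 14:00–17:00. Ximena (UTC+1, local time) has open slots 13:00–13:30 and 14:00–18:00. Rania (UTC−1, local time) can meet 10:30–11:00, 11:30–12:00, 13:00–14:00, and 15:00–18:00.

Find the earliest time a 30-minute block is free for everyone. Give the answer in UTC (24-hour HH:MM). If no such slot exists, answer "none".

Dana → UTC: 16:00–18:30, 19:00–22:00.
Ximena → UTC: 12:00–12:30, 13:00–17:00.
Rania → UTC: 11:30–12:00, 12:30–13:00, 14:00–15:00, 16:00–19:00.
Dana ∩ Ximena: 16:00–17:00.
Dana ∩ Ximena ∩ Rania: 16:00–17:00.
Windows ≥ 30 min: 16:00–17:00.
Earliest such window starts at 16:00.

16:00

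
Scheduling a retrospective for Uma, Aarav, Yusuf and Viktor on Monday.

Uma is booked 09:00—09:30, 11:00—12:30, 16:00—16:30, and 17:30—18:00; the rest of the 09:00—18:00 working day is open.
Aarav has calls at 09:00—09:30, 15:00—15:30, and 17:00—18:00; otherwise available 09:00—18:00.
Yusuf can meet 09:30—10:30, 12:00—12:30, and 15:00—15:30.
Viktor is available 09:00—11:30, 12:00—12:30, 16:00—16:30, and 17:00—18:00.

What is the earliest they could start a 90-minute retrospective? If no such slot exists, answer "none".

none

Uma free within 09:00–18:00: 09:30–11:00, 12:30–16:00, 16:30–17:30.
Aarav free within 09:00–18:00: 09:30–15:00, 15:30–17:00.
Uma ∩ Aarav: 09:30–11:00, 12:30–15:00, 15:30–16:00, 16:30–17:00.
Uma ∩ Aarav ∩ Yusuf: 09:30–10:30.
Uma ∩ Aarav ∩ Yusuf ∩ Viktor: 09:30–10:30.
Windows ≥ 90 min: (none).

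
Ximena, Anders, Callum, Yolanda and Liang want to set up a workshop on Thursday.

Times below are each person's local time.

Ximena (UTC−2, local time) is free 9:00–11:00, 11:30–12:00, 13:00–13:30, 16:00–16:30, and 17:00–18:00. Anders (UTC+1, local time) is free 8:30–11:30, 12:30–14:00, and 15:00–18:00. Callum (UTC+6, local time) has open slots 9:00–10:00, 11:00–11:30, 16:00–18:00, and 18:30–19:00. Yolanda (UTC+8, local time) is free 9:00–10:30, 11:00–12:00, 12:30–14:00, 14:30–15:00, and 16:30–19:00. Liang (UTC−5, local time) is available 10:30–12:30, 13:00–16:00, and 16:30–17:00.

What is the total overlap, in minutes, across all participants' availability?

0 minutes

Ximena → UTC: 11:00–13:00, 13:30–14:00, 15:00–15:30, 18:00–18:30, 19:00–20:00.
Anders → UTC: 07:30–10:30, 11:30–13:00, 14:00–17:00.
Callum → UTC: 03:00–04:00, 05:00–05:30, 10:00–12:00, 12:30–13:00.
Yolanda → UTC: 01:00–02:30, 03:00–04:00, 04:30–06:00, 06:30–07:00, 08:30–11:00.
Liang → UTC: 15:30–17:30, 18:00–21:00, 21:30–22:00.
Ximena ∩ Anders: 11:30–13:00, 15:00–15:30.
Ximena ∩ Anders ∩ Callum: 11:30–12:00, 12:30–13:00.
Ximena ∩ Anders ∩ Callum ∩ Yolanda: (none).
Ximena ∩ Anders ∩ Callum ∩ Yolanda ∩ Liang: (none).
Total common minutes: 0.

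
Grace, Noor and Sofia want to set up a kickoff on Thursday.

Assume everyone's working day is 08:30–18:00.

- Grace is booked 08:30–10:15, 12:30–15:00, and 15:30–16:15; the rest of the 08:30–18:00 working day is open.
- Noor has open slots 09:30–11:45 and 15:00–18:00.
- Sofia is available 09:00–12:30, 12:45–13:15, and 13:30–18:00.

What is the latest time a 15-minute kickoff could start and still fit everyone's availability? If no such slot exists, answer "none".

Grace free within 08:30–18:00: 10:15–12:30, 15:00–15:30, 16:15–18:00.
Grace ∩ Noor: 10:15–11:45, 15:00–15:30, 16:15–18:00.
Grace ∩ Noor ∩ Sofia: 10:15–11:45, 15:00–15:30, 16:15–18:00.
Windows ≥ 15 min: 10:15–11:45, 15:00–15:30, 16:15–18:00.
Latest start in the last window 16:15–18:00 is 18:00 − 15 min = 17:45.

17:45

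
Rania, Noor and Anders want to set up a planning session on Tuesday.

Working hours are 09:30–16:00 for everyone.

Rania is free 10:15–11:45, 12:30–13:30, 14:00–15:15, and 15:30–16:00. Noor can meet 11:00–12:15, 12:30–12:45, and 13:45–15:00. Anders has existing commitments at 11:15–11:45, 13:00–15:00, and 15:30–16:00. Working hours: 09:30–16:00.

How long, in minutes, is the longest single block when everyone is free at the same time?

15 minutes

Anders free within 09:30–16:00: 09:30–11:15, 11:45–13:00, 15:00–15:30.
Rania ∩ Noor: 11:00–11:45, 12:30–12:45, 14:00–15:00.
Rania ∩ Noor ∩ Anders: 11:00–11:15, 12:30–12:45.
Common window lengths: 15, 15 min; longest is 15.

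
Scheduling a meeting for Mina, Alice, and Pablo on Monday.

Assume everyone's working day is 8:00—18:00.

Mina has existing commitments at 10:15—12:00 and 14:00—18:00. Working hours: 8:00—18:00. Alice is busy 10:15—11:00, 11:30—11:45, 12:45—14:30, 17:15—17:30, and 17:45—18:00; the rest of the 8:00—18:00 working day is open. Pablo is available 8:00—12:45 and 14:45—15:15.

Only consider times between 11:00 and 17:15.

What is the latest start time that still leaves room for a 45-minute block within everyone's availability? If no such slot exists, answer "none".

12:00

Mina free within 08:00–18:00: 08:00–10:15, 12:00–14:00.
Alice free within 08:00–18:00: 08:00–10:15, 11:00–11:30, 11:45–12:45, 14:30–17:15, 17:30–17:45.
Mina ∩ Alice: 08:00–10:15, 12:00–12:45.
Mina ∩ Alice ∩ Pablo: 08:00–10:15, 12:00–12:45.
Restricted to 11:00–17:15: 12:00–12:45.
Windows ≥ 45 min: 12:00–12:45.
Latest start in the last window 12:00–12:45 is 12:45 − 45 min = 12:00.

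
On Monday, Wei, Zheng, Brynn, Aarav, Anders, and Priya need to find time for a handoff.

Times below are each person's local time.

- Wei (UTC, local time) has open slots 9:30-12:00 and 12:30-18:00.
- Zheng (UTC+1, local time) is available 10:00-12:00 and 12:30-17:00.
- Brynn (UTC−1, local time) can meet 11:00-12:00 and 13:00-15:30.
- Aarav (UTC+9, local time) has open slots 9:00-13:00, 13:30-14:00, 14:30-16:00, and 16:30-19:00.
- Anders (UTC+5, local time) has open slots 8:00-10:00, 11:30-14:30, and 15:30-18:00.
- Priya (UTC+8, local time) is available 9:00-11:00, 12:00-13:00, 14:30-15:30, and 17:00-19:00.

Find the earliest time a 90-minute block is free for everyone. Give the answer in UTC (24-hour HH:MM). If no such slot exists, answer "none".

none

Wei → UTC: 09:30–12:00, 12:30–18:00.
Zheng → UTC: 09:00–11:00, 11:30–16:00.
Brynn → UTC: 12:00–13:00, 14:00–16:30.
Aarav → UTC: 00:00–04:00, 04:30–05:00, 05:30–07:00, 07:30–10:00.
Anders → UTC: 03:00–05:00, 06:30–09:30, 10:30–13:00.
Priya → UTC: 01:00–03:00, 04:00–05:00, 06:30–07:30, 09:00–11:00.
Wei ∩ Zheng: 09:30–11:00, 11:30–12:00, 12:30–16:00.
Wei ∩ Zheng ∩ Brynn: 12:30–13:00, 14:00–16:00.
Wei ∩ Zheng ∩ Brynn ∩ Aarav: (none).
Wei ∩ Zheng ∩ Brynn ∩ Aarav ∩ Anders: (none).
Wei ∩ Zheng ∩ Brynn ∩ Aarav ∩ Anders ∩ Priya: (none).
Windows ≥ 90 min: (none).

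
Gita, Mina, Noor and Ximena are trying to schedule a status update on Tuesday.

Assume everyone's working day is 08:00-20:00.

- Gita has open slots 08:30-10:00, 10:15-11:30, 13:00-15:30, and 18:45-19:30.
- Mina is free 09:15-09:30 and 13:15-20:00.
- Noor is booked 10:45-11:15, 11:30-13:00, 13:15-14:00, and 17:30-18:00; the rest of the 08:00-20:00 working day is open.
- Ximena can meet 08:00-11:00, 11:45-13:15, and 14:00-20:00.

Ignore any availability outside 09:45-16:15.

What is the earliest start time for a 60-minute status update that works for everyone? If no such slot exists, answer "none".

Noor free within 08:00–20:00: 08:00–10:45, 11:15–11:30, 13:00–13:15, 14:00–17:30, 18:00–20:00.
Gita ∩ Mina: 09:15–09:30, 13:15–15:30, 18:45–19:30.
Gita ∩ Mina ∩ Noor: 09:15–09:30, 14:00–15:30, 18:45–19:30.
Gita ∩ Mina ∩ Noor ∩ Ximena: 09:15–09:30, 14:00–15:30, 18:45–19:30.
Restricted to 09:45–16:15: 14:00–15:30.
Windows ≥ 60 min: 14:00–15:30.
Earliest such window starts at 14:00.

14:00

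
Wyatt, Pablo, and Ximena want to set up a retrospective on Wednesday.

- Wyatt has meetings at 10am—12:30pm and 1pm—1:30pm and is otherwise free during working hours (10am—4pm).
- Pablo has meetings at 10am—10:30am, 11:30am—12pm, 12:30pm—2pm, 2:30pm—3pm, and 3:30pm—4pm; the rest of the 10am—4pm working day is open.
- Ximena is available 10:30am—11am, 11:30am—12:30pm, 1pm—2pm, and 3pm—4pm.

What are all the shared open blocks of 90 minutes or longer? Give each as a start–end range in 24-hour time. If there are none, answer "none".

none

Wyatt free within 10:00–16:00: 12:30–13:00, 13:30–16:00.
Pablo free within 10:00–16:00: 10:30–11:30, 12:00–12:30, 14:00–14:30, 15:00–15:30.
Wyatt ∩ Pablo: 14:00–14:30, 15:00–15:30.
Wyatt ∩ Pablo ∩ Ximena: 15:00–15:30.
Windows ≥ 90 min: (none).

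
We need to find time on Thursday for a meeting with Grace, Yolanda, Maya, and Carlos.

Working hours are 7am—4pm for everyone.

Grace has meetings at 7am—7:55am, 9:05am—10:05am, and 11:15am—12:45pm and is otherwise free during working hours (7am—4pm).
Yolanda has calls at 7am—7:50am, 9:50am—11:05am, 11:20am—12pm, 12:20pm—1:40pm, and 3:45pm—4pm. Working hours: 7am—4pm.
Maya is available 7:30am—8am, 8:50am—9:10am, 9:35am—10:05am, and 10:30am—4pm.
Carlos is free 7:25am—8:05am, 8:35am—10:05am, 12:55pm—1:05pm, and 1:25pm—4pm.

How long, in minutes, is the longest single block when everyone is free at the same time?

Grace free within 07:00–16:00: 07:55–09:05, 10:05–11:15, 12:45–16:00.
Yolanda free within 07:00–16:00: 07:50–09:50, 11:05–11:20, 12:00–12:20, 13:40–15:45.
Grace ∩ Yolanda: 07:55–09:05, 11:05–11:15, 13:40–15:45.
Grace ∩ Yolanda ∩ Maya: 07:55–08:00, 08:50–09:05, 11:05–11:15, 13:40–15:45.
Grace ∩ Yolanda ∩ Maya ∩ Carlos: 07:55–08:00, 08:50–09:05, 13:40–15:45.
Common window lengths: 5, 15, 125 min; longest is 125.

125 minutes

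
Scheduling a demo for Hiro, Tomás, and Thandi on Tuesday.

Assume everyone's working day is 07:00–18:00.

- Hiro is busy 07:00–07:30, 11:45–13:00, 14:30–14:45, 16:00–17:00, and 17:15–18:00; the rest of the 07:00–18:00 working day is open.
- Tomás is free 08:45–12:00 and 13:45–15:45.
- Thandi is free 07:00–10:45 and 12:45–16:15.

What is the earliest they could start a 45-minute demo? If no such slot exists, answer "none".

08:45

Hiro free within 07:00–18:00: 07:30–11:45, 13:00–14:30, 14:45–16:00, 17:00–17:15.
Hiro ∩ Tomás: 08:45–11:45, 13:45–14:30, 14:45–15:45.
Hiro ∩ Tomás ∩ Thandi: 08:45–10:45, 13:45–14:30, 14:45–15:45.
Windows ≥ 45 min: 08:45–10:45, 13:45–14:30, 14:45–15:45.
Earliest such window starts at 08:45.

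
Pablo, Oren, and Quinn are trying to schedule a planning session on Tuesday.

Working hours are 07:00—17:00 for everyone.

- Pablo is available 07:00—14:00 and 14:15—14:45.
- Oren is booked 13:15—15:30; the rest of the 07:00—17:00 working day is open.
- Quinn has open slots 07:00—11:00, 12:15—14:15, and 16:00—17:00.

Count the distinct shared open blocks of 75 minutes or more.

1

Oren free within 07:00–17:00: 07:00–13:15, 15:30–17:00.
Pablo ∩ Oren: 07:00–13:15.
Pablo ∩ Oren ∩ Quinn: 07:00–11:00, 12:15–13:15.
Windows ≥ 75 min: 07:00–11:00.
That's 1 window.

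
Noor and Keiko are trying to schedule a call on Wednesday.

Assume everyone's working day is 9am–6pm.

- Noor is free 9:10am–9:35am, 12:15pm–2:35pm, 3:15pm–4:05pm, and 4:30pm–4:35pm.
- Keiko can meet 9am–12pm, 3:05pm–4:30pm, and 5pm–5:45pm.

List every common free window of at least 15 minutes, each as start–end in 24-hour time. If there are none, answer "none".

Noor ∩ Keiko: 09:10–09:35, 15:15–16:05.
Windows ≥ 15 min: 09:10–09:35, 15:15–16:05.

09:10–09:35, 15:15–16:05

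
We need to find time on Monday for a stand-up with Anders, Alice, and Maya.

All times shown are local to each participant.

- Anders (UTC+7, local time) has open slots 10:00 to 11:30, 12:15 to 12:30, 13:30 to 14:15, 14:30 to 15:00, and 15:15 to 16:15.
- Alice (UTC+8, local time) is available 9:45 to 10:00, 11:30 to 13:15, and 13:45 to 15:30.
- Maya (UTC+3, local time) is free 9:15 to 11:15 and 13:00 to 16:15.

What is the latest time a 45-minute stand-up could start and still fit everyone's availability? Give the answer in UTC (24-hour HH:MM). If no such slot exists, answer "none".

Anders → UTC: 03:00–04:30, 05:15–05:30, 06:30–07:15, 07:30–08:00, 08:15–09:15.
Alice → UTC: 01:45–02:00, 03:30–05:15, 05:45–07:30.
Maya → UTC: 06:15–08:15, 10:00–13:15.
Anders ∩ Alice: 03:30–04:30, 06:30–07:15.
Anders ∩ Alice ∩ Maya: 06:30–07:15.
Windows ≥ 45 min: 06:30–07:15.
Latest start in the last window 06:30–07:15 is 07:15 − 45 min = 06:30.

06:30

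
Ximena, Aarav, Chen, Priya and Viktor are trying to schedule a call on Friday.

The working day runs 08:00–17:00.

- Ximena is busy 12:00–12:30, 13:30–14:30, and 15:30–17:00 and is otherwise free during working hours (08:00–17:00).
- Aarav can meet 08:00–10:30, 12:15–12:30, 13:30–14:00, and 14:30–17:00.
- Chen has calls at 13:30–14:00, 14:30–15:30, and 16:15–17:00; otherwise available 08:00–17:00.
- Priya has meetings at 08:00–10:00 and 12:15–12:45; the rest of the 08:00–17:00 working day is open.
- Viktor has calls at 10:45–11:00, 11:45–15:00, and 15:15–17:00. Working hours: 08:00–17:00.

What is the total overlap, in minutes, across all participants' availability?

Ximena free within 08:00–17:00: 08:00–12:00, 12:30–13:30, 14:30–15:30.
Chen free within 08:00–17:00: 08:00–13:30, 14:00–14:30, 15:30–16:15.
Priya free within 08:00–17:00: 10:00–12:15, 12:45–17:00.
Viktor free within 08:00–17:00: 08:00–10:45, 11:00–11:45, 15:00–15:15.
Ximena ∩ Aarav: 08:00–10:30, 14:30–15:30.
Ximena ∩ Aarav ∩ Chen: 08:00–10:30.
Ximena ∩ Aarav ∩ Chen ∩ Priya: 10:00–10:30.
Ximena ∩ Aarav ∩ Chen ∩ Priya ∩ Viktor: 10:00–10:30.
Total common minutes: 30.

30 minutes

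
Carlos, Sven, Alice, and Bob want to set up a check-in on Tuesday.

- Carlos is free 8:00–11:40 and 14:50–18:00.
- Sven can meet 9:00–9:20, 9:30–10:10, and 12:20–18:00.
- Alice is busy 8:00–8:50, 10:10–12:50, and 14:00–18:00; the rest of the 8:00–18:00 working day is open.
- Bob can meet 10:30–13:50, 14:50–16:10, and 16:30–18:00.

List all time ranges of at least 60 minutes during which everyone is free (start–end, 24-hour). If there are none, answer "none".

none

Alice free within 08:00–18:00: 08:50–10:10, 12:50–14:00.
Carlos ∩ Sven: 09:00–09:20, 09:30–10:10, 14:50–18:00.
Carlos ∩ Sven ∩ Alice: 09:00–09:20, 09:30–10:10.
Carlos ∩ Sven ∩ Alice ∩ Bob: (none).
Windows ≥ 60 min: (none).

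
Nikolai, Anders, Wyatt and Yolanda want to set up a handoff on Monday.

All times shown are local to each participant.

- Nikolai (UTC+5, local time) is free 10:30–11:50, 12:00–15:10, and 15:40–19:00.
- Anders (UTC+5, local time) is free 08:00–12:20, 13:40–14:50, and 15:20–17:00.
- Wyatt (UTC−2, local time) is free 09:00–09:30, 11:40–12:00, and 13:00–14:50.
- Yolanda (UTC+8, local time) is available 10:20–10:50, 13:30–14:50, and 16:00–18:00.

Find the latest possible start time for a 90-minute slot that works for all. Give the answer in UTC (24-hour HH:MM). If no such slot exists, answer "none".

Nikolai → UTC: 05:30–06:50, 07:00–10:10, 10:40–14:00.
Anders → UTC: 03:00–07:20, 08:40–09:50, 10:20–12:00.
Wyatt → UTC: 11:00–11:30, 13:40–14:00, 15:00–16:50.
Yolanda → UTC: 02:20–02:50, 05:30–06:50, 08:00–10:00.
Nikolai ∩ Anders: 05:30–06:50, 07:00–07:20, 08:40–09:50, 10:40–12:00.
Nikolai ∩ Anders ∩ Wyatt: 11:00–11:30.
Nikolai ∩ Anders ∩ Wyatt ∩ Yolanda: (none).
Windows ≥ 90 min: (none).

none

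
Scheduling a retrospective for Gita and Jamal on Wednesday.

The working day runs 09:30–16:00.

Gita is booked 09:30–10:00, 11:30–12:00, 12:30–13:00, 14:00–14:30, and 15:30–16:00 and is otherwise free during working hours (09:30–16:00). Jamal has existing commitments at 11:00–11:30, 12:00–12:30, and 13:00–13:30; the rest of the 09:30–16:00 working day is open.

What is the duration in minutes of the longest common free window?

60 minutes

Gita free within 09:30–16:00: 10:00–11:30, 12:00–12:30, 13:00–14:00, 14:30–15:30.
Jamal free within 09:30–16:00: 09:30–11:00, 11:30–12:00, 12:30–13:00, 13:30–16:00.
Gita ∩ Jamal: 10:00–11:00, 13:30–14:00, 14:30–15:30.
Common window lengths: 60, 30, 60 min; longest is 60.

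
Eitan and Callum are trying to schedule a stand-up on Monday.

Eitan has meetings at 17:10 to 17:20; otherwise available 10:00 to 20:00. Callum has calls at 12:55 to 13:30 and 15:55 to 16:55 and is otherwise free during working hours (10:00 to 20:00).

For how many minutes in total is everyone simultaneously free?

495 minutes

Eitan free within 10:00–20:00: 10:00–17:10, 17:20–20:00.
Callum free within 10:00–20:00: 10:00–12:55, 13:30–15:55, 16:55–20:00.
Eitan ∩ Callum: 10:00–12:55, 13:30–15:55, 16:55–17:10, 17:20–20:00.
Total common minutes: 175 + 145 + 15 + 160 = 495.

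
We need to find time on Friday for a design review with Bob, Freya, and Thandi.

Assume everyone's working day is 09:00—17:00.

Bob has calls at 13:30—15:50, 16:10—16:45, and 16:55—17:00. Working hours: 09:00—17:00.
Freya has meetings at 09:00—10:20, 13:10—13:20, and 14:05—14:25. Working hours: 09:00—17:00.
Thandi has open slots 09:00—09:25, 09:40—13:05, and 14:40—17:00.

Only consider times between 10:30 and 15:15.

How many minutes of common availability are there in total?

155 minutes

Bob free within 09:00–17:00: 09:00–13:30, 15:50–16:10, 16:45–16:55.
Freya free within 09:00–17:00: 10:20–13:10, 13:20–14:05, 14:25–17:00.
Bob ∩ Freya: 10:20–13:10, 13:20–13:30, 15:50–16:10, 16:45–16:55.
Bob ∩ Freya ∩ Thandi: 10:20–13:05, 15:50–16:10, 16:45–16:55.
Restricted to 10:30–15:15: 10:30–13:05.
Total common minutes: 155.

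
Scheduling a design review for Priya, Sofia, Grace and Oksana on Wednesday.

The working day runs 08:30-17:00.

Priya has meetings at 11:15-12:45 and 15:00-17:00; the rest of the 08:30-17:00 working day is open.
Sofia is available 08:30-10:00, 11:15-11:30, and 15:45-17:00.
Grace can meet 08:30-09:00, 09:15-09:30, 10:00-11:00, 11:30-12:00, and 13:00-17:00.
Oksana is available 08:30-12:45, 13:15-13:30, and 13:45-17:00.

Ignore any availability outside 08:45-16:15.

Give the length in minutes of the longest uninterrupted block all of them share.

15 minutes

Priya free within 08:30–17:00: 08:30–11:15, 12:45–15:00.
Priya ∩ Sofia: 08:30–10:00.
Priya ∩ Sofia ∩ Grace: 08:30–09:00, 09:15–09:30.
Priya ∩ Sofia ∩ Grace ∩ Oksana: 08:30–09:00, 09:15–09:30.
Restricted to 08:45–16:15: 08:45–09:00, 09:15–09:30.
Common window lengths: 15, 15 min; longest is 15.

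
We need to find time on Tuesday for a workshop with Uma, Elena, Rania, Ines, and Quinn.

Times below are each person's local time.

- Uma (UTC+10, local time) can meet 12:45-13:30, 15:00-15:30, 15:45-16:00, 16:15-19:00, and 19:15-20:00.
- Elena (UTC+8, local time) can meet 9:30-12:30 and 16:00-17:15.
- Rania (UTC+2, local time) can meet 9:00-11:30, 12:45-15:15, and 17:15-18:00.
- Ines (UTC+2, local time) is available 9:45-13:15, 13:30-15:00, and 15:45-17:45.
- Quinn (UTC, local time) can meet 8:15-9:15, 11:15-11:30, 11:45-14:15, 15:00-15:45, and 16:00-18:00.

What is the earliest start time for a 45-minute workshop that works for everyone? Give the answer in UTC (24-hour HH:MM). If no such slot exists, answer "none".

Uma → UTC: 02:45–03:30, 05:00–05:30, 05:45–06:00, 06:15–09:00, 09:15–10:00.
Elena → UTC: 01:30–04:30, 08:00–09:15.
Rania → UTC: 07:00–09:30, 10:45–13:15, 15:15–16:00.
Ines → UTC: 07:45–11:15, 11:30–13:00, 13:45–15:45.
Quinn → UTC: 08:15–09:15, 11:15–11:30, 11:45–14:15, 15:00–15:45, 16:00–18:00.
Uma ∩ Elena: 02:45–03:30, 08:00–09:00.
Uma ∩ Elena ∩ Rania: 08:00–09:00.
Uma ∩ Elena ∩ Rania ∩ Ines: 08:00–09:00.
Uma ∩ Elena ∩ Rania ∩ Ines ∩ Quinn: 08:15–09:00.
Windows ≥ 45 min: 08:15–09:00.
Earliest such window starts at 08:15.

08:15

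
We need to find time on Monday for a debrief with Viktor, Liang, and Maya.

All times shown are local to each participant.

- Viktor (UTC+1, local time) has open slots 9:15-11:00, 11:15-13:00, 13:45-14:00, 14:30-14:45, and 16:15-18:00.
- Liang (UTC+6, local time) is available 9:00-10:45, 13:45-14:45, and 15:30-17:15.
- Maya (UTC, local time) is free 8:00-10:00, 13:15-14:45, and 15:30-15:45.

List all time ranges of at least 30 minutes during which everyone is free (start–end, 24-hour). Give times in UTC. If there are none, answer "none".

08:15–08:45, 09:30–10:00

Viktor → UTC: 08:15–10:00, 10:15–12:00, 12:45–13:00, 13:30–13:45, 15:15–17:00.
Liang → UTC: 03:00–04:45, 07:45–08:45, 09:30–11:15.
Maya → UTC: 08:00–10:00, 13:15–14:45, 15:30–15:45.
Viktor ∩ Liang: 08:15–08:45, 09:30–10:00, 10:15–11:15.
Viktor ∩ Liang ∩ Maya: 08:15–08:45, 09:30–10:00.
Windows ≥ 30 min: 08:15–08:45, 09:30–10:00.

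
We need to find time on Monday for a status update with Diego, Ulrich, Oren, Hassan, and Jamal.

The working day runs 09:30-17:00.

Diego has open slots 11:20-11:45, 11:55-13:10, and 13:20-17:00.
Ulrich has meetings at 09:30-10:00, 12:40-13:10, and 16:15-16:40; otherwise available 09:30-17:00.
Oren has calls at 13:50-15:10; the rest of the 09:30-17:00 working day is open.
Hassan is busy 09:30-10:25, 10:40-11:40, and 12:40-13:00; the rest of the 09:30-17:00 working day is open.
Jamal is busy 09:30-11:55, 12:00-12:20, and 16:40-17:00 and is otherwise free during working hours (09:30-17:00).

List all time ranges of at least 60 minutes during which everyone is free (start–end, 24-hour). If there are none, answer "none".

15:10–16:15

Ulrich free within 09:30–17:00: 10:00–12:40, 13:10–16:15, 16:40–17:00.
Oren free within 09:30–17:00: 09:30–13:50, 15:10–17:00.
Hassan free within 09:30–17:00: 10:25–10:40, 11:40–12:40, 13:00–17:00.
Jamal free within 09:30–17:00: 11:55–12:00, 12:20–16:40.
Diego ∩ Ulrich: 11:20–11:45, 11:55–12:40, 13:20–16:15, 16:40–17:00.
Diego ∩ Ulrich ∩ Oren: 11:20–11:45, 11:55–12:40, 13:20–13:50, 15:10–16:15, 16:40–17:00.
Diego ∩ Ulrich ∩ Oren ∩ Hassan: 11:40–11:45, 11:55–12:40, 13:20–13:50, 15:10–16:15, 16:40–17:00.
Diego ∩ Ulrich ∩ Oren ∩ Hassan ∩ Jamal: 11:55–12:00, 12:20–12:40, 13:20–13:50, 15:10–16:15.
Windows ≥ 60 min: 15:10–16:15.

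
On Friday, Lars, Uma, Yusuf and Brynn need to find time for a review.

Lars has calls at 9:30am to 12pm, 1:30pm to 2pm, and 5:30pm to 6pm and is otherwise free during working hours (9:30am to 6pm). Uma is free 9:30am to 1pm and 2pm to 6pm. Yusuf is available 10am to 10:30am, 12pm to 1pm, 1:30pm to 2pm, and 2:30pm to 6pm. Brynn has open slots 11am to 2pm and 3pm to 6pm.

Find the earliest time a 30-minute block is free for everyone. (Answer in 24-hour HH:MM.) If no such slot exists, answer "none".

Lars free within 09:30–18:00: 12:00–13:30, 14:00–17:30.
Lars ∩ Uma: 12:00–13:00, 14:00–17:30.
Lars ∩ Uma ∩ Yusuf: 12:00–13:00, 14:30–17:30.
Lars ∩ Uma ∩ Yusuf ∩ Brynn: 12:00–13:00, 15:00–17:30.
Windows ≥ 30 min: 12:00–13:00, 15:00–17:30.
Earliest such window starts at 12:00.

12:00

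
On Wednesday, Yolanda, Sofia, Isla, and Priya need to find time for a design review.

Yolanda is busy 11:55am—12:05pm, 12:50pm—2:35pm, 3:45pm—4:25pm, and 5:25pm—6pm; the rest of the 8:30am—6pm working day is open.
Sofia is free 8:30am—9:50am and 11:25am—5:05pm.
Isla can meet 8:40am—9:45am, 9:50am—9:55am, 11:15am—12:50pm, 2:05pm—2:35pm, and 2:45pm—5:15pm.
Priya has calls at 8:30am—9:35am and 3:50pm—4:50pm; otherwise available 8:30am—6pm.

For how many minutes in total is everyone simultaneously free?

Yolanda free within 08:30–18:00: 08:30–11:55, 12:05–12:50, 14:35–15:45, 16:25–17:25.
Priya free within 08:30–18:00: 09:35–15:50, 16:50–18:00.
Yolanda ∩ Sofia: 08:30–09:50, 11:25–11:55, 12:05–12:50, 14:35–15:45, 16:25–17:05.
Yolanda ∩ Sofia ∩ Isla: 08:40–09:45, 11:25–11:55, 12:05–12:50, 14:45–15:45, 16:25–17:05.
Yolanda ∩ Sofia ∩ Isla ∩ Priya: 09:35–09:45, 11:25–11:55, 12:05–12:50, 14:45–15:45, 16:50–17:05.
Total common minutes: 10 + 30 + 45 + 60 + 15 = 160.

160 minutes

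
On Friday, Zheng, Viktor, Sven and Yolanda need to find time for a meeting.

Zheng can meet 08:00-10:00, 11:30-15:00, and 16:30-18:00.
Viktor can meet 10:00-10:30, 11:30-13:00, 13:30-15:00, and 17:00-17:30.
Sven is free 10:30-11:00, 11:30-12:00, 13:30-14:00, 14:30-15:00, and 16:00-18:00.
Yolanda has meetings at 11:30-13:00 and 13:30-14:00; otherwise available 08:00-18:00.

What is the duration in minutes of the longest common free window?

Yolanda free within 08:00–18:00: 08:00–11:30, 13:00–13:30, 14:00–18:00.
Zheng ∩ Viktor: 11:30–13:00, 13:30–15:00, 17:00–17:30.
Zheng ∩ Viktor ∩ Sven: 11:30–12:00, 13:30–14:00, 14:30–15:00, 17:00–17:30.
Zheng ∩ Viktor ∩ Sven ∩ Yolanda: 14:30–15:00, 17:00–17:30.
Common window lengths: 30, 30 min; longest is 30.

30 minutes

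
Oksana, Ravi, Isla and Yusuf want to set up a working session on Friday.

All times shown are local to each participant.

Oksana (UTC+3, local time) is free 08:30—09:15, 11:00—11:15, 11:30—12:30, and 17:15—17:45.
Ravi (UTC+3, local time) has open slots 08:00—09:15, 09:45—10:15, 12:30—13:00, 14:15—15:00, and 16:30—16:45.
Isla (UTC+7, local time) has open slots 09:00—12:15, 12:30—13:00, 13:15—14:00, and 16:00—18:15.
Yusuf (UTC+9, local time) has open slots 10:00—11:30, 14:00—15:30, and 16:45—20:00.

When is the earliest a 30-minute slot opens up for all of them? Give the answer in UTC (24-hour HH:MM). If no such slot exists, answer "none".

Oksana → UTC: 05:30–06:15, 08:00–08:15, 08:30–09:30, 14:15–14:45.
Ravi → UTC: 05:00–06:15, 06:45–07:15, 09:30–10:00, 11:15–12:00, 13:30–13:45.
Isla → UTC: 02:00–05:15, 05:30–06:00, 06:15–07:00, 09:00–11:15.
Yusuf → UTC: 01:00–02:30, 05:00–06:30, 07:45–11:00.
Oksana ∩ Ravi: 05:30–06:15.
Oksana ∩ Ravi ∩ Isla: 05:30–06:00.
Oksana ∩ Ravi ∩ Isla ∩ Yusuf: 05:30–06:00.
Windows ≥ 30 min: 05:30–06:00.
Earliest such window starts at 05:30.

05:30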